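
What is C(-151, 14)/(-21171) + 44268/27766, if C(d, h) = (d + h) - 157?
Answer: 157560172/97972331 ≈ 1.6082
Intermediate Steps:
C(d, h) = -157 + d + h
C(-151, 14)/(-21171) + 44268/27766 = (-157 - 151 + 14)/(-21171) + 44268/27766 = -294*(-1/21171) + 44268*(1/27766) = 98/7057 + 22134/13883 = 157560172/97972331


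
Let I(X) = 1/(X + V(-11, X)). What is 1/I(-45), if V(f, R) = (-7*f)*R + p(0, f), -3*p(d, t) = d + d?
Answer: -3510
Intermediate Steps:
p(d, t) = -2*d/3 (p(d, t) = -(d + d)/3 = -2*d/3)
V(f, R) = -7*R*f (V(f, R) = (-7*f)*R - 2/3*0 = -7*R*f + 0 = -7*R*f)
I(X) = 1/(78*X) (I(X) = 1/(X - 7*X*(-11)) = 1/(X + 77*X) = 1/(78*X))
1/I(-45) = 1/((1/78)/(-45)) = 1/((1/78)*(-1/45)) = 1/(-1/3510) = -3510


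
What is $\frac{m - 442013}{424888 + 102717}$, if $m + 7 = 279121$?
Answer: $- \frac{162899}{527605} \approx -0.30875$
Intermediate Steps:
$m = 279114$ ($m = -7 + 279121 = 279114$)
$\frac{m - 442013}{424888 + 102717} = \frac{279114 - 442013}{424888 + 102717} = - \frac{162899}{527605}$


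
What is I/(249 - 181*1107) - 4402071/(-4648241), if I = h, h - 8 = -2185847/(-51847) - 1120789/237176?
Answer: 10830124328581641446251/11438502287134076287536 ≈ 0.94681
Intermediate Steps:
h = 558695813365/12296864072 (h = 8 + (-2185847/(-51847) - 1120789/237176) = 8 + (-2185847*(-1/51847) - 1120789*1/237176) = 8 + (2185847/51847 - 1120789/237176) = 8 + 460320900789/12296864072 = 558695813365/12296864072 ≈ 45.434)
I = 558695813365/12296864072 ≈ 45.434
I/(249 - 181*1107) - 4402071/(-4648241) = 558695813365/(12296864072*(249 - 181*1107)) - 4402071/(-4648241) = 558695813365/(12296864072*(249 - 200367)) - 4402071*(-1/4648241) = (558695813365/12296864072)/(-200118) + 4402071/4648241 = (558695813365/12296864072)*(-1/200118) + 4402071/4648241 = -558695813365/2460823844360496 + 4402071/4648241 = 10830124328581641446251/11438502287134076287536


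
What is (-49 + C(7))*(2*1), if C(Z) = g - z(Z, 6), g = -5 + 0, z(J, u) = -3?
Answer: -102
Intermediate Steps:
g = -5
C(Z) = -2 (C(Z) = -5 - 1*(-3) = -5 + 3 = -2)
(-49 + C(7))*(2*1) = (-49 - 2)*(2*1) = -51*2 = -102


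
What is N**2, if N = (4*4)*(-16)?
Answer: 65536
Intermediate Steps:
N = -256 (N = 16*(-16) = -256)
N**2 = (-256)**2 = 65536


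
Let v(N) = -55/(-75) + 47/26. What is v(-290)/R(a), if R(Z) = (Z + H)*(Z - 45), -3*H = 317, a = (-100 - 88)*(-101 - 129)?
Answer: 991/726643136050 ≈ 1.3638e-9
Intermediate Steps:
a = 43240 (a = -188*(-230) = 43240)
H = -317/3 (H = -1/3*317 = -317/3 ≈ -105.67)
v(N) = 991/390 (v(N) = -55*(-1/75) + 47*(1/26) = 11/15 + 47/26 = 991/390)
R(Z) = (-45 + Z)*(-317/3 + Z) (R(Z) = (Z - 317/3)*(Z - 45) = (-317/3 + Z)*(-45 + Z) = (-45 + Z)*(-317/3 + Z))
v(-290)/R(a) = 991/(390*(4755 + 43240**2 - 452/3*43240)) = 991/(390*(4755 + 1869697600 - 19544480/3)) = 991/(390*(5589562585/3)) = (991/390)*(3/5589562585) = 991/726643136050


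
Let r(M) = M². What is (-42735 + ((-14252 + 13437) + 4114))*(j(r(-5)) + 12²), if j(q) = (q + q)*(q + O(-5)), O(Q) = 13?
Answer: -80607184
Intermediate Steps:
j(q) = 2*q*(13 + q) (j(q) = (q + q)*(q + 13) = (2*q)*(13 + q) = 2*q*(13 + q))
(-42735 + ((-14252 + 13437) + 4114))*(j(r(-5)) + 12²) = (-42735 + ((-14252 + 13437) + 4114))*(2*(-5)²*(13 + (-5)²) + 12²) = (-42735 + (-815 + 4114))*(2*25*(13 + 25) + 144) = (-42735 + 3299)*(2*25*38 + 144) = -39436*(1900 + 144) = -39436*2044 = -80607184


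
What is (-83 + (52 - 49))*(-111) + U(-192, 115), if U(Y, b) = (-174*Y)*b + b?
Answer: 3850915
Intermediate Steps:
U(Y, b) = b - 174*Y*b (U(Y, b) = -174*Y*b + b = b - 174*Y*b)
(-83 + (52 - 49))*(-111) + U(-192, 115) = (-83 + (52 - 49))*(-111) + 115*(1 - 174*(-192)) = (-83 + 3)*(-111) + 115*(1 + 33408) = -80*(-111) + 115*33409 = 8880 + 3842035 = 3850915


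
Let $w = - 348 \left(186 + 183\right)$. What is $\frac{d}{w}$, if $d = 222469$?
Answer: $- \frac{222469}{128412} \approx -1.7325$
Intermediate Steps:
$w = -128412$ ($w = \left(-348\right) 369 = -128412$)
$\frac{d}{w} = \frac{222469}{-128412} = 222469 \left(- \frac{1}{128412}\right) = - \frac{222469}{128412}$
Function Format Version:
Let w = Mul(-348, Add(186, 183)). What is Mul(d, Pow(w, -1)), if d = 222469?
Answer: Rational(-222469, 128412) ≈ -1.7325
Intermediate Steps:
w = -128412 (w = Mul(-348, 369) = -128412)
Mul(d, Pow(w, -1)) = Mul(222469, Pow(-128412, -1)) = Mul(222469, Rational(-1, 128412)) = Rational(-222469, 128412)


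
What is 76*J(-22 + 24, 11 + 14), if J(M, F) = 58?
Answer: 4408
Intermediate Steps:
76*J(-22 + 24, 11 + 14) = 76*58 = 4408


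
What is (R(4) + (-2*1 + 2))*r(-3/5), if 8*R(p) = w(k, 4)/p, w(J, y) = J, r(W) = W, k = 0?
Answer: 0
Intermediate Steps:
R(p) = 0 (R(p) = (0/p)/8 = (1/8)*0 = 0)
(R(4) + (-2*1 + 2))*r(-3/5) = (0 + (-2*1 + 2))*(-3/5) = (0 + (-2 + 2))*(-3*1/5) = (0 + 0)*(-3/5) = 0*(-3/5) = 0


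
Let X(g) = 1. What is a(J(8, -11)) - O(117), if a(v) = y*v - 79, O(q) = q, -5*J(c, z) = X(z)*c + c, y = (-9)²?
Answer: -2276/5 ≈ -455.20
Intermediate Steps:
y = 81
J(c, z) = -2*c/5 (J(c, z) = -(1*c + c)/5 = -(c + c)/5 = -2*c/5)
a(v) = -79 + 81*v (a(v) = 81*v - 79 = -79 + 81*v)
a(J(8, -11)) - O(117) = (-79 + 81*(-⅖*8)) - 1*117 = (-79 + 81*(-16/5)) - 117 = (-79 - 1296/5) - 117 = -1691/5 - 117 = -2276/5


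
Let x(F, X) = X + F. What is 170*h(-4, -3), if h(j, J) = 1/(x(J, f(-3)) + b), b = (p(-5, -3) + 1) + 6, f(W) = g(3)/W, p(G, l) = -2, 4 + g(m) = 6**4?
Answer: -255/643 ≈ -0.39658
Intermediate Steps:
g(m) = 1292 (g(m) = -4 + 6**4 = -4 + 1296 = 1292)
f(W) = 1292/W
x(F, X) = F + X
b = 5 (b = (-2 + 1) + 6 = -1 + 6 = 5)
h(j, J) = 1/(-1277/3 + J) (h(j, J) = 1/((J + 1292/(-3)) + 5) = 1/((J + 1292*(-1/3)) + 5) = 1/((J - 1292/3) + 5) = 1/((-1292/3 + J) + 5) = 1/(-1277/3 + J))
170*h(-4, -3) = 170*(3/(-1277 + 3*(-3))) = 170*(3/(-1277 - 9)) = 170*(3/(-1286)) = 170*(3*(-1/1286)) = 170*(-3/1286) = -255/643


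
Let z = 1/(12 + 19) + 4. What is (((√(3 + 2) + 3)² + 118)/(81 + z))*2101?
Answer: 2149323/659 + 195393*√5/1318 ≈ 3593.0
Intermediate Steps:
z = 125/31 (z = 1/31 + 4 = 125/31 ≈ 4.0323)
(((√(3 + 2) + 3)² + 118)/(81 + z))*2101 = (((√(3 + 2) + 3)² + 118)/(81 + 125/31))*2101 = (((√5 + 3)² + 118)/(2636/31))*2101 = (((3 + √5)² + 118)*(31/2636))*2101 = ((118 + (3 + √5)²)*(31/2636))*2101 = (1829/1318 + 31*(3 + √5)²/2636)*2101 = 3842729/1318 + 65131*(3 + √5)²/2636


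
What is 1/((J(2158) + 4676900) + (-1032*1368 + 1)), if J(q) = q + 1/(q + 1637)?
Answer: 3795/12399338986 ≈ 3.0606e-7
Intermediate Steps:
J(q) = q + 1/(1637 + q)
1/((J(2158) + 4676900) + (-1032*1368 + 1)) = 1/(((1 + 2158² + 1637*2158)/(1637 + 2158) + 4676900) + (-1032*1368 + 1)) = 1/(((1 + 4656964 + 3532646)/3795 + 4676900) + (-1411776 + 1)) = 1/(((1/3795)*8189611 + 4676900) - 1411775) = 1/((8189611/3795 + 4676900) - 1411775) = 1/(17757025111/3795 - 1411775) = 1/(12399338986/3795) = 3795/12399338986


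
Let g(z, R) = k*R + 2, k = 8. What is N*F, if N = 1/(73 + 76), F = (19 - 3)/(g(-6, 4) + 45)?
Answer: 16/11771 ≈ 0.0013593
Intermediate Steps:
g(z, R) = 2 + 8*R (g(z, R) = 8*R + 2 = 2 + 8*R)
F = 16/79 (F = (19 - 3)/((2 + 8*4) + 45) = 16/((2 + 32) + 45) = 16/(34 + 45) = 16/79 ≈ 0.20253)
N = 1/149 ≈ 0.0067114
N*F = (1/149)*(16/79) = 16/11771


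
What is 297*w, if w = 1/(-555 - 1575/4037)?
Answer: -399663/747370 ≈ -0.53476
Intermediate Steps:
w = -4037/2242110 (w = 1/(-555 - 1575/4037) = 1/(-2242110/4037) = -4037/2242110 ≈ -0.0018005)
297*w = 297*(-4037/2242110) = -399663/747370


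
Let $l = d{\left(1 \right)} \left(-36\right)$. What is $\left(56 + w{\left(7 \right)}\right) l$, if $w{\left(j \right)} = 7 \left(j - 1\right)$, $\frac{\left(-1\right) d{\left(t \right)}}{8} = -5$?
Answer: $-141120$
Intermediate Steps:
$d{\left(t \right)} = 40$ ($d{\left(t \right)} = \left(-8\right) \left(-5\right) = 40$)
$w{\left(j \right)} = -7 + 7 j$ ($w{\left(j \right)} = 7 \left(-1 + j\right) = -7 + 7 j$)
$l = -1440$ ($l = 40 \left(-36\right) = -1440$)
$\left(56 + w{\left(7 \right)}\right) l = \left(56 + \left(-7 + 7 \cdot 7\right)\right) \left(-1440\right) = \left(56 + \left(-7 + 49\right)\right) \left(-1440\right) = \left(56 + 42\right) \left(-1440\right) = 98 \left(-1440\right) = -141120$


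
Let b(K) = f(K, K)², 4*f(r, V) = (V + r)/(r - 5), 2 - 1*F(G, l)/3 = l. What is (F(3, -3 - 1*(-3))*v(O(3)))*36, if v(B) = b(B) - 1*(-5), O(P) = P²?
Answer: 10827/8 ≈ 1353.4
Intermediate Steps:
F(G, l) = 6 - 3*l
f(r, V) = (V + r)/(4*(-5 + r)) (f(r, V) = ((V + r)/(r - 5))/4 = ((V + r)/(-5 + r))/4 = (V + r)/(4*(-5 + r)))
b(K) = K²/(4*(-5 + K)²) (b(K) = ((K + K)/(4*(-5 + K)))² = ((2*K)/(4*(-5 + K)))² = (K/(2*(-5 + K)))² = K²/(4*(-5 + K)²))
v(B) = 5 + B²/(4*(-5 + B)²) (v(B) = B²/(4*(-5 + B)²) - 1*(-5) = B²/(4*(-5 + B)²) + 5 = 5 + B²/(4*(-5 + B)²))
(F(3, -3 - 1*(-3))*v(O(3)))*36 = ((6 - 3*(-3 - 1*(-3)))*(5 + (3²)²/(4*(-5 + 3²)²)))*36 = ((6 - 3*(-3 + 3))*(5 + (¼)*9²/(-5 + 9)²))*36 = ((6 - 3*0)*(5 + (¼)*81/4²))*36 = ((6 + 0)*(5 + (¼)*81*(1/16)))*36 = (6*(5 + 81/64))*36 = (6*(401/64))*36 = (1203/32)*36 = 10827/8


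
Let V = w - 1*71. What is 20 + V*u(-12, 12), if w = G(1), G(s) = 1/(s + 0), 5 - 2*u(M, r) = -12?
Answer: -575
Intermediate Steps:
u(M, r) = 17/2 (u(M, r) = 5/2 - 1/2*(-12) = 5/2 + 6 = 17/2)
G(s) = 1/s
w = 1 (w = 1/1 = 1)
V = -70 (V = 1 - 1*71 = 1 - 71 = -70)
20 + V*u(-12, 12) = 20 - 70*17/2 = 20 - 595 = -575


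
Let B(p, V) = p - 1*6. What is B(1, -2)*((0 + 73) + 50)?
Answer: -615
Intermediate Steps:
B(p, V) = -6 + p (B(p, V) = p - 6 = -6 + p)
B(1, -2)*((0 + 73) + 50) = (-6 + 1)*((0 + 73) + 50) = -5*(73 + 50) = -5*123 = -615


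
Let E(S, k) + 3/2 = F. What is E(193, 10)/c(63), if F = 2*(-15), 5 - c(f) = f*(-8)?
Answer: -63/1018 ≈ -0.061886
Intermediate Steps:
c(f) = 5 + 8*f (c(f) = 5 - f*(-8) = 5 - (-8)*f = 5 + 8*f)
F = -30
E(S, k) = -63/2 (E(S, k) = -3/2 - 30 = -63/2)
E(193, 10)/c(63) = -63/(2*(5 + 8*63)) = -63/(2*(5 + 504)) = -63/2/509 = -63/2*1/509 = -63/1018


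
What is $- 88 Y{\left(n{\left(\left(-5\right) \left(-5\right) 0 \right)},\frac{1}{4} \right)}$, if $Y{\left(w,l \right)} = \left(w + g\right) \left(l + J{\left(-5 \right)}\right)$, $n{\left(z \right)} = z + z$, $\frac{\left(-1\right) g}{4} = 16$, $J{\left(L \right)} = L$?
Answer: $-26752$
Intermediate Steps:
$g = -64$ ($g = \left(-4\right) 16 = -64$)
$n{\left(z \right)} = 2 z$
$Y{\left(w,l \right)} = \left(-64 + w\right) \left(-5 + l\right)$ ($Y{\left(w,l \right)} = \left(w - 64\right) \left(l - 5\right) = \left(-64 + w\right) \left(-5 + l\right)$)
$- 88 Y{\left(n{\left(\left(-5\right) \left(-5\right) 0 \right)},\frac{1}{4} \right)} = - 88 \left(320 - \frac{64}{4} - 5 \cdot 2 \left(-5\right) \left(-5\right) 0 + \frac{2 \left(-5\right) \left(-5\right) 0}{4}\right) = - 88 \left(320 - 16 - 5 \cdot 2 \cdot 25 \cdot 0 + \frac{2 \cdot 25 \cdot 0}{4}\right) = - 88 \left(320 - 16 - 5 \cdot 2 \cdot 0 + \frac{2 \cdot 0}{4}\right) = - 88 \left(320 - 16 - 0 + \frac{1}{4} \cdot 0\right) = - 88 \left(320 - 16 + 0 + 0\right) = \left(-88\right) 304 = -26752$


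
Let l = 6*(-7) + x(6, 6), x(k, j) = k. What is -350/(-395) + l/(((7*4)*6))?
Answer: 743/1106 ≈ 0.67179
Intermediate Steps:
l = -36 (l = 6*(-7) + 6 = -42 + 6 = -36)
-350/(-395) + l/(((7*4)*6)) = -350/(-395) - 36/((7*4)*6) = -350*(-1/395) - 36/(28*6) = 70/79 - 36/168 = 70/79 - 36*1/168 = 70/79 - 3/14 = 743/1106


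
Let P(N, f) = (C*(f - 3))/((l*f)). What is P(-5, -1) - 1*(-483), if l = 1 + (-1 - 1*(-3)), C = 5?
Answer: 1469/3 ≈ 489.67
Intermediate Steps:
l = 3 (l = 1 + (-1 + 3) = 1 + 2 = 3)
P(N, f) = (-15 + 5*f)/(3*f) (P(N, f) = (5*(f - 3))/((3*f)) = (5*(-3 + f))*(1/(3*f)) = (-15 + 5*f)*(1/(3*f)) = (-15 + 5*f)/(3*f))
P(-5, -1) - 1*(-483) = (5/3 - 5/(-1)) - 1*(-483) = (5/3 - 5*(-1)) + 483 = (5/3 + 5) + 483 = 20/3 + 483 = 1469/3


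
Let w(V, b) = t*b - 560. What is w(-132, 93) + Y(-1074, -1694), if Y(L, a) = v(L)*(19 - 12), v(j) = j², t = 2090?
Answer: 8268142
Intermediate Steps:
w(V, b) = -560 + 2090*b (w(V, b) = 2090*b - 560 = -560 + 2090*b)
Y(L, a) = 7*L² (Y(L, a) = L²*(19 - 12) = L²*7 = 7*L²)
w(-132, 93) + Y(-1074, -1694) = (-560 + 2090*93) + 7*(-1074)² = (-560 + 194370) + 7*1153476 = 193810 + 8074332 = 8268142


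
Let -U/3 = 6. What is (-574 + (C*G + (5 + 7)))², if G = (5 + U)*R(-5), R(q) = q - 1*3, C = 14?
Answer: 799236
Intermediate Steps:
U = -18 (U = -3*6 = -18)
R(q) = -3 + q (R(q) = q - 3 = -3 + q)
G = 104 (G = (5 - 18)*(-3 - 5) = -13*(-8) = 104)
(-574 + (C*G + (5 + 7)))² = (-574 + (14*104 + (5 + 7)))² = (-574 + (1456 + 12))² = (-574 + 1468)² = 894² = 799236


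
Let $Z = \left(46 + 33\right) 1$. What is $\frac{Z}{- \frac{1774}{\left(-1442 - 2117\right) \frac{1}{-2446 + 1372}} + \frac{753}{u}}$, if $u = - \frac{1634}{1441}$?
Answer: $- \frac{459417074}{6974995791} \approx -0.065866$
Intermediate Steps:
$u = - \frac{1634}{1441}$ ($u = \left(-1634\right) \frac{1}{1441} = - \frac{1634}{1441} \approx -1.1339$)
$Z = 79$ ($Z = 79 \cdot 1 = 79$)
$\frac{Z}{- \frac{1774}{\left(-1442 - 2117\right) \frac{1}{-2446 + 1372}} + \frac{753}{u}} = \frac{79}{- \frac{1774}{\left(-1442 - 2117\right) \frac{1}{-2446 + 1372}} + \frac{753}{- \frac{1634}{1441}}} = \frac{79}{- \frac{1774}{\left(-3559\right) \frac{1}{-1074}} + 753 \left(- \frac{1441}{1634}\right)} = \frac{79}{- \frac{1774}{\left(-3559\right) \left(- \frac{1}{1074}\right)} - \frac{1085073}{1634}} = \frac{79}{- \frac{1774}{\frac{3559}{1074}} - \frac{1085073}{1634}} = \frac{79}{\left(-1774\right) \frac{1074}{3559} - \frac{1085073}{1634}} = \frac{79}{- \frac{1905276}{3559} - \frac{1085073}{1634}} = \frac{79}{- \frac{6974995791}{5815406}} = 79 \left(- \frac{5815406}{6974995791}\right) = - \frac{459417074}{6974995791}$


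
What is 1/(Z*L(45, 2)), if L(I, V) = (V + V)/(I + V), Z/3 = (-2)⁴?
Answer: 47/192 ≈ 0.24479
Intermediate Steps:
Z = 48 (Z = 3*(-2)⁴ = 3*16 = 48)
L(I, V) = 2*V/(I + V) (L(I, V) = (2*V)/(I + V) = 2*V/(I + V))
1/(Z*L(45, 2)) = 1/(48*(2*2/(45 + 2))) = 1/(48*(2*2/47)) = 1/(48*(2*2*(1/47))) = 1/(48*(4/47)) = 1/(192/47) = 47/192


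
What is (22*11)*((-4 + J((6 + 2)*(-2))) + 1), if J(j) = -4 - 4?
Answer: -2662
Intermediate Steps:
J(j) = -8
(22*11)*((-4 + J((6 + 2)*(-2))) + 1) = (22*11)*((-4 - 8) + 1) = 242*(-12 + 1) = 242*(-11) = -2662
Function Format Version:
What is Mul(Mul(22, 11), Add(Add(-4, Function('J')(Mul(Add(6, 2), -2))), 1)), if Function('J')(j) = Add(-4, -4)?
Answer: -2662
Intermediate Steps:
Function('J')(j) = -8
Mul(Mul(22, 11), Add(Add(-4, Function('J')(Mul(Add(6, 2), -2))), 1)) = Mul(Mul(22, 11), Add(Add(-4, -8), 1)) = Mul(242, Add(-12, 1)) = Mul(242, -11) = -2662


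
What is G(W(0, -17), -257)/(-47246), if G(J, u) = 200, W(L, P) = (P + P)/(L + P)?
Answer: -100/23623 ≈ -0.0042332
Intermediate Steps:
W(L, P) = 2*P/(L + P) (W(L, P) = (2*P)/(L + P) = 2*P/(L + P))
G(W(0, -17), -257)/(-47246) = 200/(-47246) = 200*(-1/47246) = -100/23623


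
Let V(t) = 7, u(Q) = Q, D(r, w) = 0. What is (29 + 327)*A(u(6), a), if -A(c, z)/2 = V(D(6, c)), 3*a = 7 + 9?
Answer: -4984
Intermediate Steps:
a = 16/3 (a = (7 + 9)/3 = (⅓)*16 = 16/3 ≈ 5.3333)
A(c, z) = -14 (A(c, z) = -2*7 = -14)
(29 + 327)*A(u(6), a) = (29 + 327)*(-14) = 356*(-14) = -4984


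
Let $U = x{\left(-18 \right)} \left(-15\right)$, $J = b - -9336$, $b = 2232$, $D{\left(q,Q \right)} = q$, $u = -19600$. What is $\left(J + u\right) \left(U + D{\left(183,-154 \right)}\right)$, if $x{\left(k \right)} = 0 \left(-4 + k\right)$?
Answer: $-1469856$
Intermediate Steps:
$x{\left(k \right)} = 0$
$J = 11568$ ($J = 2232 - -9336 = 2232 + 9336 = 11568$)
$U = 0$ ($U = 0 \left(-15\right) = 0$)
$\left(J + u\right) \left(U + D{\left(183,-154 \right)}\right) = \left(11568 - 19600\right) \left(0 + 183\right) = \left(-8032\right) 183 = -1469856$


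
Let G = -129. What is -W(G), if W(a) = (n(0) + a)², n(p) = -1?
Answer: -16900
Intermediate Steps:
W(a) = (-1 + a)²
-W(G) = -(-1 - 129)² = -1*(-130)² = -1*16900 = -16900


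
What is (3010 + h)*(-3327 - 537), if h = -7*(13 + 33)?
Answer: -10386432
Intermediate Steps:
h = -322 (h = -7*46 = -322)
(3010 + h)*(-3327 - 537) = (3010 - 322)*(-3327 - 537) = 2688*(-3864) = -10386432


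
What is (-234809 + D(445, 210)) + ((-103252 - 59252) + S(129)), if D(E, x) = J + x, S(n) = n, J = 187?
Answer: -396787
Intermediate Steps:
D(E, x) = 187 + x
(-234809 + D(445, 210)) + ((-103252 - 59252) + S(129)) = (-234809 + (187 + 210)) + ((-103252 - 59252) + 129) = (-234809 + 397) + (-162504 + 129) = -234412 - 162375 = -396787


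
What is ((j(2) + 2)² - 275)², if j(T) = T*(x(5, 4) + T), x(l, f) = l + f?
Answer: 90601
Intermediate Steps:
x(l, f) = f + l
j(T) = T*(9 + T) (j(T) = T*((4 + 5) + T) = T*(9 + T))
((j(2) + 2)² - 275)² = ((2*(9 + 2) + 2)² - 275)² = ((2*11 + 2)² - 275)² = ((22 + 2)² - 275)² = (24² - 275)² = (576 - 275)² = 301² = 90601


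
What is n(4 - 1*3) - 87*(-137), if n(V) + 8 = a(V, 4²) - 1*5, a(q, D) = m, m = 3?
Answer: 11909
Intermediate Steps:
a(q, D) = 3
n(V) = -10 (n(V) = -8 + (3 - 1*5) = -8 + (3 - 5) = -8 - 2 = -10)
n(4 - 1*3) - 87*(-137) = -10 - 87*(-137) = -10 + 11919 = 11909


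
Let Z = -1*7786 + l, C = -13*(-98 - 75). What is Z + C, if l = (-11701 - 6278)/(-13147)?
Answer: -72776960/13147 ≈ -5535.6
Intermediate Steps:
l = 17979/13147 (l = -17979*(-1/13147) = 17979/13147 ≈ 1.3675)
C = 2249 (C = -13*(-173) = 2249)
Z = -102344563/13147 (Z = -1*7786 + 17979/13147 = -7786 + 17979/13147 = -102344563/13147 ≈ -7784.6)
Z + C = -102344563/13147 + 2249 = -72776960/13147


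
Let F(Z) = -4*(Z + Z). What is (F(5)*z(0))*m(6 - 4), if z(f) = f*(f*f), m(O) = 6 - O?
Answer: 0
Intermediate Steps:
z(f) = f³ (z(f) = f*f² = f³)
F(Z) = -8*Z
(F(5)*z(0))*m(6 - 4) = (-8*5*0³)*(6 - (6 - 4)) = (-40*0)*(6 - 1*2) = 0*(6 - 2) = 0*4 = 0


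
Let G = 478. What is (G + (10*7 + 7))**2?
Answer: 308025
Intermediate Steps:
(G + (10*7 + 7))**2 = (478 + (10*7 + 7))**2 = (478 + (70 + 7))**2 = (478 + 77)**2 = 555**2 = 308025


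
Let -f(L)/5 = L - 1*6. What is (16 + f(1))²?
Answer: 1681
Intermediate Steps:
f(L) = 30 - 5*L (f(L) = -5*(L - 1*6) = -5*(L - 6) = -5*(-6 + L) = 30 - 5*L)
(16 + f(1))² = (16 + (30 - 5*1))² = (16 + (30 - 5))² = (16 + 25)² = 41² = 1681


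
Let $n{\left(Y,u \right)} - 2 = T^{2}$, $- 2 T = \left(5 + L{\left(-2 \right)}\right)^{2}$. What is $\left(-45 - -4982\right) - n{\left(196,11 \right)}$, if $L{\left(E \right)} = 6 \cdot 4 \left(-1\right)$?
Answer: $- \frac{110581}{4} \approx -27645.0$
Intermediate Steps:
$L{\left(E \right)} = -24$ ($L{\left(E \right)} = 6 \left(-4\right) = -24$)
$T = - \frac{361}{2}$ ($T = - \frac{\left(5 - 24\right)^{2}}{2} = - \frac{\left(-19\right)^{2}}{2} = \left(- \frac{1}{2}\right) 361 = - \frac{361}{2} \approx -180.5$)
$n{\left(Y,u \right)} = \frac{130329}{4}$ ($n{\left(Y,u \right)} = 2 + \left(- \frac{361}{2}\right)^{2} = 2 + \frac{130321}{4} = \frac{130329}{4}$)
$\left(-45 - -4982\right) - n{\left(196,11 \right)} = \left(-45 - -4982\right) - \frac{130329}{4} = \left(-45 + 4982\right) - \frac{130329}{4} = 4937 - \frac{130329}{4} = - \frac{110581}{4}$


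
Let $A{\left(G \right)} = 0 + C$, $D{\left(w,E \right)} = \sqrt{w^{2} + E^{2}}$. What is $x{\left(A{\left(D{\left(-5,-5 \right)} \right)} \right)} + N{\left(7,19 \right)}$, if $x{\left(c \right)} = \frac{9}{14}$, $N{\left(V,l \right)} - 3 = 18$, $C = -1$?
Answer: $\frac{303}{14} \approx 21.643$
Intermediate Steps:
$N{\left(V,l \right)} = 21$ ($N{\left(V,l \right)} = 3 + 18 = 21$)
$D{\left(w,E \right)} = \sqrt{E^{2} + w^{2}}$
$A{\left(G \right)} = -1$ ($A{\left(G \right)} = 0 - 1 = -1$)
$x{\left(c \right)} = \frac{9}{14}$ ($x{\left(c \right)} = 9 \cdot \frac{1}{14} = \frac{9}{14}$)
$x{\left(A{\left(D{\left(-5,-5 \right)} \right)} \right)} + N{\left(7,19 \right)} = \frac{9}{14} + 21 = \frac{303}{14}$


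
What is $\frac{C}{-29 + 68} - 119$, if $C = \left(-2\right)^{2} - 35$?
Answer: $- \frac{4672}{39} \approx -119.79$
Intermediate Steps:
$C = -31$ ($C = 4 - 35 = -31$)
$\frac{C}{-29 + 68} - 119 = - \frac{31}{-29 + 68} - 119 = - \frac{31}{39} - 119 = - \frac{4672}{39}$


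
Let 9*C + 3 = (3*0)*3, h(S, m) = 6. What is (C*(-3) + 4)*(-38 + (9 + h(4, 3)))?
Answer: -115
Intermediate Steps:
C = -1/3 (C = -1/3 + ((3*0)*3)/9 = -1/3 + (0*3)/9 = -1/3 + (1/9)*0 = -1/3 + 0 = -1/3 ≈ -0.33333)
(C*(-3) + 4)*(-38 + (9 + h(4, 3))) = (-1/3*(-3) + 4)*(-38 + (9 + 6)) = (1 + 4)*(-38 + 15) = 5*(-23) = -115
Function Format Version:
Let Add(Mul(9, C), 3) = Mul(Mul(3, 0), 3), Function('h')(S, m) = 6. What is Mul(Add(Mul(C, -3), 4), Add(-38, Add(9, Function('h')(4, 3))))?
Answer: -115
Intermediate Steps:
C = Rational(-1, 3) (C = Add(Rational(-1, 3), Mul(Rational(1, 9), Mul(Mul(3, 0), 3))) = Add(Rational(-1, 3), Mul(Rational(1, 9), Mul(0, 3))) = Add(Rational(-1, 3), Mul(Rational(1, 9), 0)) = Add(Rational(-1, 3), 0) = Rational(-1, 3) ≈ -0.33333)
Mul(Add(Mul(C, -3), 4), Add(-38, Add(9, Function('h')(4, 3)))) = Mul(Add(Mul(Rational(-1, 3), -3), 4), Add(-38, Add(9, 6))) = Mul(Add(1, 4), Add(-38, 15)) = Mul(5, -23) = -115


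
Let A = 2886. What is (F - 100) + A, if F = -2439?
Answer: 347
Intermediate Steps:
(F - 100) + A = (-2439 - 100) + 2886 = -2539 + 2886 = 347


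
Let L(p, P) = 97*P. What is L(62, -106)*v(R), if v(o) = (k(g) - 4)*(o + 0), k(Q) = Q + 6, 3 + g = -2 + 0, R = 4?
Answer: 123384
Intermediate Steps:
g = -5 (g = -3 + (-2 + 0) = -3 - 2 = -5)
k(Q) = 6 + Q
v(o) = -3*o (v(o) = ((6 - 5) - 4)*(o + 0) = (1 - 4)*o = -3*o)
L(62, -106)*v(R) = (97*(-106))*(-3*4) = -10282*(-12) = 123384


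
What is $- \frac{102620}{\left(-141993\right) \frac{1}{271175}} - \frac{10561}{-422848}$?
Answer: $\frac{11767006552356073}{60041456064} \approx 1.9598 \cdot 10^{5}$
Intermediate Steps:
$- \frac{102620}{\left(-141993\right) \frac{1}{271175}} - \frac{10561}{-422848} = - \frac{102620}{\left(-141993\right) \frac{1}{271175}} - - \frac{10561}{422848} = - \frac{102620}{- \frac{141993}{271175}} + \frac{10561}{422848} = \left(-102620\right) \left(- \frac{271175}{141993}\right) + \frac{10561}{422848} = \frac{27827978500}{141993} + \frac{10561}{422848} = \frac{11767006552356073}{60041456064}$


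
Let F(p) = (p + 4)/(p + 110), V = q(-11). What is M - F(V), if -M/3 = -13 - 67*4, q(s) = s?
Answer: 83464/99 ≈ 843.07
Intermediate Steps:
V = -11
F(p) = (4 + p)/(110 + p)
M = 843 (M = -3*(-13 - 67*4) = -3*(-13 - 268) = -3*(-281) = 843)
M - F(V) = 843 - (4 - 11)/(110 - 11) = 843 - (-7)/99 = 843 - 1*(-7/99) = 843 + 7/99 = 83464/99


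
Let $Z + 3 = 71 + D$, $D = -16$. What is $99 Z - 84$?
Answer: $5064$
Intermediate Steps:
$Z = 52$ ($Z = -3 + \left(71 - 16\right) = -3 + 55 = 52$)
$99 Z - 84 = 99 \cdot 52 - 84 = 5148 - 84 = 5064$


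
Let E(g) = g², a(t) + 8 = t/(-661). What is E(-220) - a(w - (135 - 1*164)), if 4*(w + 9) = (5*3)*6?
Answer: 63995461/1322 ≈ 48408.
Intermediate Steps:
w = 27/2 (w = -9 + ((5*3)*6)/4 = -9 + (15*6)/4 = -9 + (¼)*90 = -9 + 45/2 = 27/2 ≈ 13.500)
a(t) = -8 - t/661 (a(t) = -8 + t/(-661) = -8 + t*(-1/661) = -8 - t/661)
E(-220) - a(w - (135 - 1*164)) = (-220)² - (-8 - (27/2 - (135 - 1*164))/661) = 48400 - (-8 - (27/2 - (135 - 164))/661) = 48400 - (-8 - (27/2 - 1*(-29))/661) = 48400 - (-8 - (27/2 + 29)/661) = 48400 - (-8 - 1/661*85/2) = 48400 - (-8 - 85/1322) = 48400 - 1*(-10661/1322) = 48400 + 10661/1322 = 63995461/1322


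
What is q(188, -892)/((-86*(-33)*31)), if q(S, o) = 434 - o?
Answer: 221/14663 ≈ 0.015072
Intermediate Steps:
q(188, -892)/((-86*(-33)*31)) = (434 - 1*(-892))/((-86*(-33)*31)) = (434 + 892)/((2838*31)) = 1326/87978 = 1326*(1/87978) = 221/14663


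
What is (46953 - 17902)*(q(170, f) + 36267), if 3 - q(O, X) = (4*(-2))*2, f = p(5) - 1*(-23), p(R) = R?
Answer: 1054144586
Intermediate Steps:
f = 28 (f = 5 - 1*(-23) = 5 + 23 = 28)
q(O, X) = 19 (q(O, X) = 3 - 4*(-2)*2 = 3 - (-8)*2 = 3 - 1*(-16) = 3 + 16 = 19)
(46953 - 17902)*(q(170, f) + 36267) = (46953 - 17902)*(19 + 36267) = 29051*36286 = 1054144586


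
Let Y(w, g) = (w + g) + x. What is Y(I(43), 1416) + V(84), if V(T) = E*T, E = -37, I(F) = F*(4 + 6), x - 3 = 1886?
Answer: 627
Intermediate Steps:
x = 1889 (x = 3 + 1886 = 1889)
I(F) = 10*F (I(F) = F*10 = 10*F)
Y(w, g) = 1889 + g + w (Y(w, g) = (w + g) + 1889 = (g + w) + 1889 = 1889 + g + w)
V(T) = -37*T
Y(I(43), 1416) + V(84) = (1889 + 1416 + 10*43) - 37*84 = (1889 + 1416 + 430) - 3108 = 3735 - 3108 = 627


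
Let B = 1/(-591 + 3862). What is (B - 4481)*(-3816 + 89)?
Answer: 54627943450/3271 ≈ 1.6701e+7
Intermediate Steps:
B = 1/3271 ≈ 0.00030572
(B - 4481)*(-3816 + 89) = (1/3271 - 4481)*(-3816 + 89) = -14657350/3271*(-3727) = 54627943450/3271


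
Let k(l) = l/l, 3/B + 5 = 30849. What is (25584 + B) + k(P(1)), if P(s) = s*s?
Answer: 789143743/30844 ≈ 25585.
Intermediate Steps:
B = 3/30844 (B = 3/(-5 + 30849) = 3/30844 ≈ 9.7264e-5)
P(s) = s²
k(l) = 1
(25584 + B) + k(P(1)) = (25584 + 3/30844) + 1 = 789112899/30844 + 1 = 789143743/30844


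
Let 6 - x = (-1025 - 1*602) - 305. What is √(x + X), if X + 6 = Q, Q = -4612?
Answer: 2*I*√670 ≈ 51.769*I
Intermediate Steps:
x = 1938 (x = 6 - ((-1025 - 1*602) - 305) = 6 - ((-1025 - 602) - 305) = 6 - (-1627 - 305) = 6 - 1*(-1932) = 6 + 1932 = 1938)
X = -4618 (X = -6 - 4612 = -4618)
√(x + X) = √(1938 - 4618) = √(-2680) = 2*I*√670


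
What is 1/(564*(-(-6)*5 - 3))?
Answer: 1/15228 ≈ 6.5668e-5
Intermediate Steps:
1/(564*(-(-6)*5 - 3)) = 1/(564*(-3*(-10) - 3)) = 1/(564*(30 - 3)) = 1/(564*27) = 1/15228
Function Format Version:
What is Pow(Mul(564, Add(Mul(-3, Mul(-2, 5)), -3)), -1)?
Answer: Rational(1, 15228) ≈ 6.5668e-5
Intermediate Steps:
Pow(Mul(564, Add(Mul(-3, Mul(-2, 5)), -3)), -1) = Pow(Mul(564, Add(Mul(-3, -10), -3)), -1) = Pow(Mul(564, Add(30, -3)), -1) = Pow(Mul(564, 27), -1) = Pow(15228, -1) = Rational(1, 15228)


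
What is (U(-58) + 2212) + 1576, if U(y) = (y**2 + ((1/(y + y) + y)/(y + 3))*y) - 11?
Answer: 778781/110 ≈ 7079.8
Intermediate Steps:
U(y) = -11 + y**2 + y*(y + 1/(2*y))/(3 + y) (U(y) = (y**2 + ((1/(2*y) + y)/(3 + y))*y) - 11 = (y**2 + ((y + 1/(2*y))/(3 + y))*y) - 11 = (y**2 + y*(y + 1/(2*y))/(3 + y)) - 11 = -11 + y**2 + y*(y + 1/(2*y))/(3 + y))
(U(-58) + 2212) + 1576 = ((-65/2 + (-58)**3 - 11*(-58) + 4*(-58)**2)/(3 - 58) + 2212) + 1576 = ((-65/2 - 195112 + 638 + 4*3364)/(-55) + 2212) + 1576 = (-(-65/2 - 195112 + 638 + 13456)/55 + 2212) + 1576 = (-1/55*(-362101/2) + 2212) + 1576 = (362101/110 + 2212) + 1576 = 605421/110 + 1576 = 778781/110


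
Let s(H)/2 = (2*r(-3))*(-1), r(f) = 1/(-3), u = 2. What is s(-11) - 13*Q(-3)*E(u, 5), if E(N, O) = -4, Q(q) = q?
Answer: -464/3 ≈ -154.67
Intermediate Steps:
r(f) = -1/3
s(H) = 4/3 (s(H) = 2*((2*(-1/3))*(-1)) = 2*(-2/3*(-1)) = 2*(2/3) = 4/3)
s(-11) - 13*Q(-3)*E(u, 5) = 4/3 - 13*(-3)*(-4) = 4/3 - (-39)*(-4) = 4/3 - 1*156 = 4/3 - 156 = -464/3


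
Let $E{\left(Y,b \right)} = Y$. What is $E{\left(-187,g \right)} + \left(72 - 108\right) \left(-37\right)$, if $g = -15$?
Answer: $1145$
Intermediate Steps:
$E{\left(-187,g \right)} + \left(72 - 108\right) \left(-37\right) = -187 + \left(72 - 108\right) \left(-37\right) = -187 - -1332 = -187 + 1332 = 1145$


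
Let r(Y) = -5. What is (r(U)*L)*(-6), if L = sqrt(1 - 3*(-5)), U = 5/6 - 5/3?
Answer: 120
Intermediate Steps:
U = -5/6 (U = 5*(1/6) - 5*1/3 = 5/6 - 5/3 = -5/6 ≈ -0.83333)
L = 4 (L = sqrt(1 + 15) = sqrt(16) = 4)
(r(U)*L)*(-6) = -5*4*(-6) = -20*(-6) = 120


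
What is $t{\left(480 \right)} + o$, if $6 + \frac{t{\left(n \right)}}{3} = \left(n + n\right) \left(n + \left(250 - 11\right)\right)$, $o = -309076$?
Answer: $1761626$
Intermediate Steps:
$t{\left(n \right)} = -18 + 6 n \left(239 + n\right)$ ($t{\left(n \right)} = -18 + 3 \left(n + n\right) \left(n + \left(250 - 11\right)\right) = -18 + 3 \cdot 2 n \left(n + 239\right) = -18 + 3 \cdot 2 n \left(239 + n\right) = -18 + 6 n \left(239 + n\right)$)
$t{\left(480 \right)} + o = \left(-18 + 6 \cdot 480^{2} + 1434 \cdot 480\right) - 309076 = \left(-18 + 6 \cdot 230400 + 688320\right) - 309076 = \left(-18 + 1382400 + 688320\right) - 309076 = 2070702 - 309076 = 1761626$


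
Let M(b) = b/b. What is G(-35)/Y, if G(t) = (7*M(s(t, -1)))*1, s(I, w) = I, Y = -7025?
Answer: -7/7025 ≈ -0.00099644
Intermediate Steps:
M(b) = 1
G(t) = 7 (G(t) = (7*1)*1 = 7*1 = 7)
G(-35)/Y = 7/(-7025) = 7*(-1/7025) = -7/7025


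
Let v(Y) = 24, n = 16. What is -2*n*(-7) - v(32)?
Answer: 200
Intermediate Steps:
-2*n*(-7) - v(32) = -2*16*(-7) - 1*24 = -32*(-7) - 24 = 224 - 24 = 200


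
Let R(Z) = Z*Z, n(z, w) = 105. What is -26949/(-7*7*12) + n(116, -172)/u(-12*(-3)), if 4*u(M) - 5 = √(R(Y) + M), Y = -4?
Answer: -56353/1764 + 280*√13/9 ≈ 80.227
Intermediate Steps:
R(Z) = Z²
u(M) = 5/4 + √(16 + M)/4 (u(M) = 5/4 + √((-4)² + M)/4 = 5/4 + √(16 + M)/4)
-26949/(-7*7*12) + n(116, -172)/u(-12*(-3)) = -26949/(-7*7*12) + 105/(5/4 + √(16 - 12*(-3))/4) = -26949/((-49*12)) + 105/(5/4 + √(16 + 36)/4) = -26949/(-588) + 105/(5/4 + √52/4) = -26949*(-1/588) + 105/(5/4 + (2*√13)/4) = 8983/196 + 105/(5/4 + √13/2)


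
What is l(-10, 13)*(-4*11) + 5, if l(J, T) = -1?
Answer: 49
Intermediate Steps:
l(-10, 13)*(-4*11) + 5 = -(-4)*11 + 5 = -1*(-44) + 5 = 44 + 5 = 49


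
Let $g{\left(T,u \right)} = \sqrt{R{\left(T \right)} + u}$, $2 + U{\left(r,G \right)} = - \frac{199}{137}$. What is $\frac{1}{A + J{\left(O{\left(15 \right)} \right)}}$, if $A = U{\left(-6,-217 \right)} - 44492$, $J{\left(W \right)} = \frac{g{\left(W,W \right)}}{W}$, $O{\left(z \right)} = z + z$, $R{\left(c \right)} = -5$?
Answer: $- \frac{822}{36575125} \approx -2.2474 \cdot 10^{-5}$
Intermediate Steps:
$U{\left(r,G \right)} = - \frac{473}{137}$ ($U{\left(r,G \right)} = -2 - \frac{199}{137} = - \frac{473}{137}$)
$g{\left(T,u \right)} = \sqrt{-5 + u}$
$O{\left(z \right)} = 2 z$
$J{\left(W \right)} = \frac{\sqrt{-5 + W}}{W}$
$A = - \frac{6095877}{137}$ ($A = - \frac{473}{137} - 44492 = - \frac{6095877}{137} \approx -44495.0$)
$\frac{1}{A + J{\left(O{\left(15 \right)} \right)}} = \frac{1}{- \frac{6095877}{137} + \frac{\sqrt{-5 + 2 \cdot 15}}{2 \cdot 15}} = \frac{1}{- \frac{6095877}{137} + \frac{\sqrt{-5 + 30}}{30}} = \frac{1}{- \frac{6095877}{137} + \frac{\sqrt{25}}{30}} = \frac{1}{- \frac{6095877}{137} + \frac{1}{30} \cdot 5} = \frac{1}{- \frac{6095877}{137} + \frac{1}{6}} = \frac{1}{- \frac{36575125}{822}} = - \frac{822}{36575125}$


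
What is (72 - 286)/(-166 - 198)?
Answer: 107/182 ≈ 0.58791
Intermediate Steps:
(72 - 286)/(-166 - 198) = -214/(-364) = -214*(-1/364) = 107/182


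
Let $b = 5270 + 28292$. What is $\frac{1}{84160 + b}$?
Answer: $\frac{1}{117722} \approx 8.4946 \cdot 10^{-6}$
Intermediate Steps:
$b = 33562$
$\frac{1}{84160 + b} = \frac{1}{84160 + 33562} = \frac{1}{117722}$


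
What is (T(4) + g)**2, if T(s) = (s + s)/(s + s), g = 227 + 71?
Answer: 89401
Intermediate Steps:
g = 298
T(s) = 1 (T(s) = (2*s)/((2*s)) = (2*s)*(1/(2*s)) = 1)
(T(4) + g)**2 = (1 + 298)**2 = 299**2 = 89401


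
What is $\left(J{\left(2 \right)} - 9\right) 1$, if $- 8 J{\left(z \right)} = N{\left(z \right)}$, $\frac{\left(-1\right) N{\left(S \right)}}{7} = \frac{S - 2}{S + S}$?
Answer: $-9$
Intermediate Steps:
$N{\left(S \right)} = - \frac{7 \left(-2 + S\right)}{2 S}$ ($N{\left(S \right)} = - 7 \frac{S - 2}{S + S} = - 7 \frac{-2 + S}{2 S} = - \frac{7 \left(-2 + S\right)}{2 S}$)
$J{\left(z \right)} = \frac{7}{16} - \frac{7}{8 z}$ ($J{\left(z \right)} = - \frac{- \frac{7}{2} + \frac{7}{z}}{8} = \frac{7}{16} - \frac{7}{8 z}$)
$\left(J{\left(2 \right)} - 9\right) 1 = \left(\frac{7 \left(-2 + 2\right)}{16 \cdot 2} - 9\right) 1 = \left(\frac{7}{16} \cdot \frac{1}{2} \cdot 0 - 9\right) 1 = \left(0 - 9\right) 1 = \left(-9\right) 1 = -9$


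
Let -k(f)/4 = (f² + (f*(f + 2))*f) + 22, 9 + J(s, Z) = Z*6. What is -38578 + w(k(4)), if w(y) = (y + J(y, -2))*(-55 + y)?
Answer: 290609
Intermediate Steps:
J(s, Z) = -9 + 6*Z (J(s, Z) = -9 + Z*6 = -9 + 6*Z)
k(f) = -88 - 4*f² - 4*f²*(2 + f) (k(f) = -4*((f² + (f*(f + 2))*f) + 22) = -4*((f² + (f*(2 + f))*f) + 22) = -4*((f² + f²*(2 + f)) + 22) = -4*(22 + f² + f²*(2 + f)) = -88 - 4*f² - 4*f²*(2 + f))
w(y) = (-55 + y)*(-21 + y) (w(y) = (y + (-9 + 6*(-2)))*(-55 + y) = (y + (-9 - 12))*(-55 + y) = (y - 21)*(-55 + y) = (-21 + y)*(-55 + y) = (-55 + y)*(-21 + y))
-38578 + w(k(4)) = -38578 + (1155 + (-88 - 12*4² - 4*4³)² - 76*(-88 - 12*4² - 4*4³)) = -38578 + (1155 + (-88 - 12*16 - 4*64)² - 76*(-88 - 12*16 - 4*64)) = -38578 + (1155 + (-88 - 192 - 256)² - 76*(-88 - 192 - 256)) = -38578 + (1155 + (-536)² - 76*(-536)) = -38578 + (1155 + 287296 + 40736) = -38578 + 329187 = 290609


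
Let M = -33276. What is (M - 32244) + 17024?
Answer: -48496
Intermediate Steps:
(M - 32244) + 17024 = (-33276 - 32244) + 17024 = -65520 + 17024 = -48496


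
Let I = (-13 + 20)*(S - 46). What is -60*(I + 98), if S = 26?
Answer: 2520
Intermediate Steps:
I = -140 (I = (-13 + 20)*(26 - 46) = 7*(-20) = -140)
-60*(I + 98) = -60*(-140 + 98) = -60*(-42) = 2520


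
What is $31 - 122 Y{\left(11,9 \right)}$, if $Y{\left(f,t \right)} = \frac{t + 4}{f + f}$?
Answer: $- \frac{452}{11} \approx -41.091$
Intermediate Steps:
$Y{\left(f,t \right)} = \frac{4 + t}{2 f}$
$31 - 122 Y{\left(11,9 \right)} = 31 - 122 \frac{4 + 9}{2 \cdot 11} = 31 - 122 \cdot \frac{1}{2} \cdot \frac{1}{11} \cdot 13 = 31 - \frac{793}{11} = - \frac{452}{11}$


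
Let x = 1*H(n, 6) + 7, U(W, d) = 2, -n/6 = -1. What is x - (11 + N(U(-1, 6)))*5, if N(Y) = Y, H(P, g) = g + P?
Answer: -46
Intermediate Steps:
n = 6 (n = -6*(-1) = 6)
H(P, g) = P + g
x = 19 (x = 1*(6 + 6) + 7 = 1*12 + 7 = 12 + 7 = 19)
x - (11 + N(U(-1, 6)))*5 = 19 - (11 + 2)*5 = 19 - 13*5 = 19 - 1*65 = 19 - 65 = -46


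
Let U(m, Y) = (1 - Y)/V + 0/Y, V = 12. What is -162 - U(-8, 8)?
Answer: -1937/12 ≈ -161.42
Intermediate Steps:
U(m, Y) = 1/12 - Y/12 (U(m, Y) = (1 - Y)/12 + 0/Y = (1 - Y)*(1/12) + 0 = (1/12 - Y/12) + 0 = 1/12 - Y/12)
-162 - U(-8, 8) = -162 - (1/12 - 1/12*8) = -162 - (1/12 - ⅔) = -162 - 1*(-7/12) = -162 + 7/12 = -1937/12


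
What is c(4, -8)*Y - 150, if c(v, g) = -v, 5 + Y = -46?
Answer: 54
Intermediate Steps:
Y = -51 (Y = -5 - 46 = -51)
c(4, -8)*Y - 150 = -1*4*(-51) - 150 = -4*(-51) - 150 = 204 - 150 = 54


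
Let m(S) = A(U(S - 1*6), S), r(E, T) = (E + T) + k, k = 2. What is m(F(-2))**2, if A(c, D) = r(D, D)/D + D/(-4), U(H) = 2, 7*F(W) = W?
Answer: 4761/196 ≈ 24.291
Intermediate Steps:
F(W) = W/7
r(E, T) = 2 + E + T (r(E, T) = (E + T) + 2 = 2 + E + T)
A(c, D) = -D/4 + (2 + 2*D)/D (A(c, D) = (2 + D + D)/D + D/(-4) = (2 + 2*D)/D + D*(-1/4) = (2 + 2*D)/D - D/4 = -D/4 + (2 + 2*D)/D)
m(S) = 2 + 2/S - S/4
m(F(-2))**2 = (2 + 2/(((1/7)*(-2))) - (-2)/28)**2 = (2 + 2/(-2/7) - 1/4*(-2/7))**2 = (2 + 2*(-7/2) + 1/14)**2 = (2 - 7 + 1/14)**2 = (-69/14)**2 = 4761/196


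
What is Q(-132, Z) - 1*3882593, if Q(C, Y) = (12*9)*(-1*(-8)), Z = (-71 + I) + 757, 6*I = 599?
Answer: -3881729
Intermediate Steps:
I = 599/6 (I = (⅙)*599 = 599/6 ≈ 99.833)
Z = 4715/6 (Z = (-71 + 599/6) + 757 = 173/6 + 757 = 4715/6 ≈ 785.83)
Q(C, Y) = 864 (Q(C, Y) = 108*8 = 864)
Q(-132, Z) - 1*3882593 = 864 - 1*3882593 = 864 - 3882593 = -3881729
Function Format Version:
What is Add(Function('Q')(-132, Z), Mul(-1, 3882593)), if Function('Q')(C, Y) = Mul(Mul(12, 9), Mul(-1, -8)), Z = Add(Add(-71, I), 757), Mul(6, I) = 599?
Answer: -3881729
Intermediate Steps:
I = Rational(599, 6) (I = Mul(Rational(1, 6), 599) = Rational(599, 6) ≈ 99.833)
Z = Rational(4715, 6) (Z = Add(Add(-71, Rational(599, 6)), 757) = Add(Rational(173, 6), 757) = Rational(4715, 6) ≈ 785.83)
Function('Q')(C, Y) = 864 (Function('Q')(C, Y) = Mul(108, 8) = 864)
Add(Function('Q')(-132, Z), Mul(-1, 3882593)) = Add(864, Mul(-1, 3882593)) = Add(864, -3882593) = -3881729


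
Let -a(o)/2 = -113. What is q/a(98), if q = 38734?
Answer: 19367/113 ≈ 171.39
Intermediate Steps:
a(o) = 226 (a(o) = -2*(-113) = 226)
q/a(98) = 38734/226 = 38734*(1/226) = 19367/113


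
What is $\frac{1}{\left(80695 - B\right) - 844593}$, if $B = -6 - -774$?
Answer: $- \frac{1}{764666} \approx -1.3078 \cdot 10^{-6}$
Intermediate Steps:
$B = 768$ ($B = -6 + 774 = 768$)
$\frac{1}{\left(80695 - B\right) - 844593} = \frac{1}{\left(80695 - 768\right) - 844593} = \frac{1}{79927 - 844593} = \frac{1}{-764666} = - \frac{1}{764666}$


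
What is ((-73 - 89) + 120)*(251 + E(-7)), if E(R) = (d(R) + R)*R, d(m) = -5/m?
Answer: -12390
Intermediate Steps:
E(R) = R*(R - 5/R) (E(R) = (-5/R + R)*R = (R - 5/R)*R = R*(R - 5/R))
((-73 - 89) + 120)*(251 + E(-7)) = ((-73 - 89) + 120)*(251 + (-5 + (-7)²)) = (-162 + 120)*(251 + (-5 + 49)) = -42*(251 + 44) = -42*295 = -12390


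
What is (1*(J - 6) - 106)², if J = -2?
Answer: 12996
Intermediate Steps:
(1*(J - 6) - 106)² = (1*(-2 - 6) - 106)² = (1*(-8) - 106)² = (-8 - 106)² = (-114)² = 12996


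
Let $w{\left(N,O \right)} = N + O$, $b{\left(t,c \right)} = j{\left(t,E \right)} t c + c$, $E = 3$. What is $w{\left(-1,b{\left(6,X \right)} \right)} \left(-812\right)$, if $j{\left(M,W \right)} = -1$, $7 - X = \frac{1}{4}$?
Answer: $28217$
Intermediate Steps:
$X = \frac{27}{4}$ ($X = 7 - \frac{1}{4} = \frac{27}{4} \approx 6.75$)
$b{\left(t,c \right)} = c - c t$ ($b{\left(t,c \right)} = - t c + c = - c t + c = c - c t$)
$w{\left(-1,b{\left(6,X \right)} \right)} \left(-812\right) = \left(-1 + \frac{27 \left(1 - 6\right)}{4}\right) \left(-812\right) = \left(-1 + \frac{27}{4} \left(-5\right)\right) \left(-812\right) = \left(-1 - \frac{135}{4}\right) \left(-812\right) = \left(- \frac{139}{4}\right) \left(-812\right) = 28217$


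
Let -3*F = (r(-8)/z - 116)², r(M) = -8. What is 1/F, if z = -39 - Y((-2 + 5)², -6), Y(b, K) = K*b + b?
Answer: -27/123904 ≈ -0.00021791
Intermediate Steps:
Y(b, K) = b + K*b
z = 6 (z = -39 - (-2 + 5)²*(1 - 6) = -39 - 3²*(-5) = -39 - 9*(-5) = -39 - 1*(-45) = -39 + 45 = 6)
F = -123904/27 (F = -(-8/6 - 116)²/3 = -(-8*⅙ - 116)²/3 = -(-4/3 - 116)²/3 = -(-352/3)²/3 = -⅓*123904/9 = -123904/27 ≈ -4589.0)
1/F = 1/(-123904/27) = -27/123904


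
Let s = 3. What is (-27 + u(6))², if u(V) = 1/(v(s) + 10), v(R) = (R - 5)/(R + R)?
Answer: 608400/841 ≈ 723.42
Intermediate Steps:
v(R) = (-5 + R)/(2*R) (v(R) = (-5 + R)/((2*R)) = (-5 + R)*(1/(2*R)) = (-5 + R)/(2*R))
u(V) = 3/29 (u(V) = 1/((½)*(-5 + 3)/3 + 10) = 1/((½)*(⅓)*(-2) + 10) = 1/(-⅓ + 10) = 1/(29/3) = 3/29)
(-27 + u(6))² = (-27 + 3/29)² = (-780/29)² = 608400/841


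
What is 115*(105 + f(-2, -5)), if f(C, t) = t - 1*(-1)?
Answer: 11615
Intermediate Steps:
f(C, t) = 1 + t (f(C, t) = t + 1 = 1 + t)
115*(105 + f(-2, -5)) = 115*(105 + (1 - 5)) = 115*(105 - 4) = 115*101 = 11615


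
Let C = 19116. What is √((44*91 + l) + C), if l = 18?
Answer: √23138 ≈ 152.11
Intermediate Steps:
√((44*91 + l) + C) = √((44*91 + 18) + 19116) = √((4004 + 18) + 19116) = √(4022 + 19116) = √23138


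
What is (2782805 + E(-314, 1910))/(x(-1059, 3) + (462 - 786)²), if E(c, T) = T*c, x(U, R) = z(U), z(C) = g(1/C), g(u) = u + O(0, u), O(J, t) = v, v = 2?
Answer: 2311865835/111171701 ≈ 20.795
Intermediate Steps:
O(J, t) = 2
g(u) = 2 + u (g(u) = u + 2 = 2 + u)
z(C) = 2 + 1/C
x(U, R) = 2 + 1/U
(2782805 + E(-314, 1910))/(x(-1059, 3) + (462 - 786)²) = (2782805 + 1910*(-314))/((2 + 1/(-1059)) + (462 - 786)²) = (2782805 - 599740)/((2 - 1/1059) + (-324)²) = 2183065/(2117/1059 + 104976) = 2183065/(111171701/1059) = 2183065*(1059/111171701) = 2311865835/111171701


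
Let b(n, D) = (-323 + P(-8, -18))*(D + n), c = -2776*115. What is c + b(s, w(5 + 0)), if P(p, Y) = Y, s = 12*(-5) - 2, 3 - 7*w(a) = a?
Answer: -2086004/7 ≈ -2.9800e+5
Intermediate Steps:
w(a) = 3/7 - a/7
c = -319240
s = -62 (s = -60 - 2 = -62)
b(n, D) = -341*D - 341*n (b(n, D) = (-323 - 18)*(D + n) = -341*(D + n) = -341*D - 341*n)
c + b(s, w(5 + 0)) = -319240 + (-341*(3/7 - (5 + 0)/7) - 341*(-62)) = -319240 + (-341*(3/7 - ⅐*5) + 21142) = -319240 + (-341*(3/7 - 5/7) + 21142) = -319240 + (-341*(-2/7) + 21142) = -319240 + (682/7 + 21142) = -319240 + 148676/7 = -2086004/7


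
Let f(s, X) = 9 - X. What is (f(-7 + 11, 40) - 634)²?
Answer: 442225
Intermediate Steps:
(f(-7 + 11, 40) - 634)² = ((9 - 1*40) - 634)² = ((9 - 40) - 634)² = (-31 - 634)² = (-665)² = 442225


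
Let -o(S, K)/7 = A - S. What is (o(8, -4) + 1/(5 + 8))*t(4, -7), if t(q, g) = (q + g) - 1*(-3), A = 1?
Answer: 0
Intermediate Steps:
t(q, g) = 3 + g + q (t(q, g) = (g + q) + 3 = 3 + g + q)
o(S, K) = -7 + 7*S (o(S, K) = -7*(1 - S) = -7 + 7*S)
(o(8, -4) + 1/(5 + 8))*t(4, -7) = ((-7 + 7*8) + 1/(5 + 8))*(3 - 7 + 4) = ((-7 + 56) + 1/13)*0 = (49 + 1/13)*0 = (638/13)*0 = 0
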